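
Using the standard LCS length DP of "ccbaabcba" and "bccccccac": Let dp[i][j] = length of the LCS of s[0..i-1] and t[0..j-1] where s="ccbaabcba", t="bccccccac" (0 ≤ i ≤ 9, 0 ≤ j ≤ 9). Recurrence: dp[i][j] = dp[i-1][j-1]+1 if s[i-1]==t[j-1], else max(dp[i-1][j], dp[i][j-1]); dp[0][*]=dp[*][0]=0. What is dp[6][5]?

   ''  b  c  c  c  c  c  c  a  c
''  0  0  0  0  0  0  0  0  0  0
 c  0  0  1  1  1  1  1  1  1  1
 c  0  0  1  2  2  2  2  2  2  2
 b  0  1  1  2  2  2  2  2  2  2
 a  0  1  1  2  2  2  2  2  3  3
 a  0  1  1  2  2  2  2  2  3  3
 b  0  1  1  2  2  2  2  2  3  3
 c  0  1  2  2  3  3  3  3  3  4
 b  0  1  2  2  3  3  3  3  3  4
 a  0  1  2  2  3  3  3  3  4  4

2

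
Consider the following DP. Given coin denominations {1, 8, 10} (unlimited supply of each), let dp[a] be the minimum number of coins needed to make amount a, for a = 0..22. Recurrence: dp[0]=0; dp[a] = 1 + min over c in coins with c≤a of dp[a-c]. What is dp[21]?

 a  0  1  2  3  4  5  6  7  8  9 10 11 12 13 14 15 16 17 18 19 20 21 22
dp  0  1  2  3  4  5  6  7  1  2  1  2  3  4  5  6  2  3  2  3  2  3  4

3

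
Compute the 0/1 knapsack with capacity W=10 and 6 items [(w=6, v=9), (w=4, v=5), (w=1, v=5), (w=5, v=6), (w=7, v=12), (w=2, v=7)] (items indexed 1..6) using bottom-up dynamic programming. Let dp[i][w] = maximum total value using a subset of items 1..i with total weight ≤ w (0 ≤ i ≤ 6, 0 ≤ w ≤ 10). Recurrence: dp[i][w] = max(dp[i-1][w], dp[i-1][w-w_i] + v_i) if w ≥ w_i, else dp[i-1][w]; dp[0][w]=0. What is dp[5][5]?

i\w   0   1   2   3   4   5   6   7   8   9  10
  0   0   0   0   0   0   0   0   0   0   0   0
  1   0   0   0   0   0   0   9   9   9   9   9
  2   0   0   0   0   5   5   9   9   9   9  14
  3   0   5   5   5   5  10  10  14  14  14  14
  4   0   5   5   5   5  10  11  14  14  14  16
  5   0   5   5   5   5  10  11  14  17  17  17
  6   0   5   7  12  12  12  12  17  18  21  24

10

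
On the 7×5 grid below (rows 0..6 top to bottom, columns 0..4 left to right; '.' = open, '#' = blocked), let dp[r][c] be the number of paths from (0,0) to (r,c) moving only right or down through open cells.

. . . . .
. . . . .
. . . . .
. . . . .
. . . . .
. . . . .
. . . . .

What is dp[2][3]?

10

r\c   0   1   2   3   4
  0   1   1   1   1   1
  1   1   2   3   4   5
  2   1   3   6  10  15
  3   1   4  10  20  35
  4   1   5  15  35  70
  5   1   6  21  56 126
  6   1   7  28  84 210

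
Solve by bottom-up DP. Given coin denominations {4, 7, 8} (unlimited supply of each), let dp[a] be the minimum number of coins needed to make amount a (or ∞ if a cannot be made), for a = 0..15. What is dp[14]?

2

 a  0  1  2  3  4  5  6  7  8  9 10 11 12 13 14 15
dp  0  -  -  -  1  -  -  1  1  -  -  2  2  -  2  2
(- denotes ∞ / unreachable)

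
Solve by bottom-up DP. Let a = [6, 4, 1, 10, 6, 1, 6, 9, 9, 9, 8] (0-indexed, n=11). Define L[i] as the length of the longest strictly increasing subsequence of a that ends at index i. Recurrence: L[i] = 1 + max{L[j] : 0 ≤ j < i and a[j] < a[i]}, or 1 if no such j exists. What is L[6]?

2

   i    0    1    2    3    4    5    6    7    8    9   10
a[i]    6    4    1   10    6    1    6    9    9    9    8
L[i]    1    1    1    2    2    1    2    3    3    3    3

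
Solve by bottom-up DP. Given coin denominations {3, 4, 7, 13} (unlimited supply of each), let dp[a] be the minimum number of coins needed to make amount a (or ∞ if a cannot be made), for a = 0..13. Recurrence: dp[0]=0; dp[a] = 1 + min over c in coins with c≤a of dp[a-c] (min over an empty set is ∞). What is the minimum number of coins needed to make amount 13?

 a  0  1  2  3  4  5  6  7  8  9 10 11 12 13
dp  0  -  -  1  1  -  2  1  2  3  2  2  3  1
(- denotes ∞ / unreachable)

1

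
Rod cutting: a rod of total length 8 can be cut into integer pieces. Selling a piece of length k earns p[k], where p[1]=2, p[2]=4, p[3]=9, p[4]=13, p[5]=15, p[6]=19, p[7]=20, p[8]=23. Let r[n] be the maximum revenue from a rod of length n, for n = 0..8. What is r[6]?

19

   n    0    1    2    3    4    5    6    7    8
r[n]    0    2    4    9   13   15   19   22   26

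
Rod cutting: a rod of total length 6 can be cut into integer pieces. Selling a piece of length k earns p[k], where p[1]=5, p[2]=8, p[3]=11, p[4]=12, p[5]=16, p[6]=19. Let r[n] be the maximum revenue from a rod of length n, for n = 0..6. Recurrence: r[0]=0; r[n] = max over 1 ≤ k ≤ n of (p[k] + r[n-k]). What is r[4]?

   n    0    1    2    3    4    5    6
r[n]    0    5   10   15   20   25   30

20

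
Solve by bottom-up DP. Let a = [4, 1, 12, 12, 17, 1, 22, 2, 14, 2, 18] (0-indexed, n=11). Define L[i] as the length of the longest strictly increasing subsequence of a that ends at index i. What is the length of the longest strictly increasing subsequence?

4

   i    0    1    2    3    4    5    6    7    8    9   10
a[i]    4    1   12   12   17    1   22    2   14    2   18
L[i]    1    1    2    2    3    1    4    2    3    2    4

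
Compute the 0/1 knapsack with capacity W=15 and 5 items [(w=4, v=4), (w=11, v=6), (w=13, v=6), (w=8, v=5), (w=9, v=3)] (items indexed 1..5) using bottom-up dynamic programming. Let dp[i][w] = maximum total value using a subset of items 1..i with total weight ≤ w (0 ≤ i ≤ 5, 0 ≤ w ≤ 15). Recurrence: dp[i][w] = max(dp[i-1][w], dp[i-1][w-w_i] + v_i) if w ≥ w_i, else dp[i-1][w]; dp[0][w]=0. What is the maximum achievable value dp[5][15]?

10

i\w   0   1   2   3   4   5   6   7   8   9  10  11  12  13  14  15
  0   0   0   0   0   0   0   0   0   0   0   0   0   0   0   0   0
  1   0   0   0   0   4   4   4   4   4   4   4   4   4   4   4   4
  2   0   0   0   0   4   4   4   4   4   4   4   6   6   6   6  10
  3   0   0   0   0   4   4   4   4   4   4   4   6   6   6   6  10
  4   0   0   0   0   4   4   4   4   5   5   5   6   9   9   9  10
  5   0   0   0   0   4   4   4   4   5   5   5   6   9   9   9  10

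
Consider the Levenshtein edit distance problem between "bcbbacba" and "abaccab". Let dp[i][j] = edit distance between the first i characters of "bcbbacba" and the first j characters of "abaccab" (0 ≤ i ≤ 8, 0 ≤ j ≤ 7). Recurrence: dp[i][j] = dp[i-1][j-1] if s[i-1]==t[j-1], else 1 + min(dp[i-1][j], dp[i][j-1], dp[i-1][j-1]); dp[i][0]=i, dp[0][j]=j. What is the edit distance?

   ''  a  b  a  c  c  a  b
''  0  1  2  3  4  5  6  7
 b  1  1  1  2  3  4  5  6
 c  2  2  2  2  2  3  4  5
 b  3  3  2  3  3  3  4  4
 b  4  4  3  3  4  4  4  4
 a  5  4  4  3  4  5  4  5
 c  6  5  5  4  3  4  5  5
 b  7  6  5  5  4  4  5  5
 a  8  7  6  5  5  5  4  5

5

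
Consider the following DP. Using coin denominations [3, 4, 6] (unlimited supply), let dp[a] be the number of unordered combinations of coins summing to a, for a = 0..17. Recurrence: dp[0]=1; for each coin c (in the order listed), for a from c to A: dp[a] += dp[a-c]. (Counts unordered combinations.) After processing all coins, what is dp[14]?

2

after  coin     0     1     2     3     4     5     6     7     8     9    10    11    12    13    14    15    16    17
          3     1     0     0     1     0     0     1     0     0     1     0     0     1     0     0     1     0     0
          4     1     0     0     1     1     0     1     1     1     1     1     1     2     1     1     2     2     1
          6     1     0     0     1     1     0     2     1     1     2     2     1     4     2     2     4     4     2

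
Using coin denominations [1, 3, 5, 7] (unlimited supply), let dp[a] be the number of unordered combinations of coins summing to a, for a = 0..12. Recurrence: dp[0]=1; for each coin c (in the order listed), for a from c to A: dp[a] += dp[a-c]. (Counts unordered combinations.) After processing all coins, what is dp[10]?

9

after  coin     0     1     2     3     4     5     6     7     8     9    10    11    12
          1     1     1     1     1     1     1     1     1     1     1     1     1     1
          3     1     1     1     2     2     2     3     3     3     4     4     4     5
          5     1     1     1     2     2     3     4     4     5     6     7     8     9
          7     1     1     1     2     2     3     4     5     6     7     9    10    12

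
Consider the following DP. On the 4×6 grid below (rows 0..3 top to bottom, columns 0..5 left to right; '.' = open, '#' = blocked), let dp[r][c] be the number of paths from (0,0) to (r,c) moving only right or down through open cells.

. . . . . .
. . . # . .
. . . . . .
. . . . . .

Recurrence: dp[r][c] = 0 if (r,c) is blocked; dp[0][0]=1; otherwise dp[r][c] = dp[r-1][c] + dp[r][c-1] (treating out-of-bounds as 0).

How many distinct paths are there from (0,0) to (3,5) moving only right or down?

32

r\c   0   1   2   3   4   5
  0   1   1   1   1   1   1
  1   1   2   3   0   1   2
  2   1   3   6   6   7   9
  3   1   4  10  16  23  32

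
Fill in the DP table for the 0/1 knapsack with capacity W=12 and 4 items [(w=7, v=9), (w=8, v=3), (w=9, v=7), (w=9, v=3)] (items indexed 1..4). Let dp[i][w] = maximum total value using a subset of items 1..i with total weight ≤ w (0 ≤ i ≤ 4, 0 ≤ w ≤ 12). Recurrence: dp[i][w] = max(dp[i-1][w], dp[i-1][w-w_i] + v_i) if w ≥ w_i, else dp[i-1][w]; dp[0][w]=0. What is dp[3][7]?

9

i\w   0   1   2   3   4   5   6   7   8   9  10  11  12
  0   0   0   0   0   0   0   0   0   0   0   0   0   0
  1   0   0   0   0   0   0   0   9   9   9   9   9   9
  2   0   0   0   0   0   0   0   9   9   9   9   9   9
  3   0   0   0   0   0   0   0   9   9   9   9   9   9
  4   0   0   0   0   0   0   0   9   9   9   9   9   9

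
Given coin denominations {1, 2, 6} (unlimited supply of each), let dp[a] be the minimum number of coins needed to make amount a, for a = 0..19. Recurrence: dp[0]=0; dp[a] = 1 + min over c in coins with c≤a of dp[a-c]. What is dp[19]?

4

 a  0  1  2  3  4  5  6  7  8  9 10 11 12 13 14 15 16 17 18 19
dp  0  1  1  2  2  3  1  2  2  3  3  4  2  3  3  4  4  5  3  4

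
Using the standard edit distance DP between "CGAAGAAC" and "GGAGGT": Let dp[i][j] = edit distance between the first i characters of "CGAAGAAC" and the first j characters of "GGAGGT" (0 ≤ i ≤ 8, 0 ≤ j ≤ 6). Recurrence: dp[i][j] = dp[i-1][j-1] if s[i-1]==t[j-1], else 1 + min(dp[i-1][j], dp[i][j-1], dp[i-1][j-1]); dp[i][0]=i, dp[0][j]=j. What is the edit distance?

   ''  G  G  A  G  G  T
''  0  1  2  3  4  5  6
 C  1  1  2  3  4  5  6
 G  2  1  1  2  3  4  5
 A  3  2  2  1  2  3  4
 A  4  3  3  2  2  3  4
 G  5  4  3  3  2  2  3
 A  6  5  4  3  3  3  3
 A  7  6  5  4  4  4  4
 C  8  7  6  5  5  5  5

5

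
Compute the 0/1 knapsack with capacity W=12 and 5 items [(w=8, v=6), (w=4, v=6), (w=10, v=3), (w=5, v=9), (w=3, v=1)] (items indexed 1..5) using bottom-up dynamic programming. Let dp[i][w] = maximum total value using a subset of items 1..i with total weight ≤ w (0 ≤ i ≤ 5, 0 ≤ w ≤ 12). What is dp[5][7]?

i\w   0   1   2   3   4   5   6   7   8   9  10  11  12
  0   0   0   0   0   0   0   0   0   0   0   0   0   0
  1   0   0   0   0   0   0   0   0   6   6   6   6   6
  2   0   0   0   0   6   6   6   6   6   6   6   6  12
  3   0   0   0   0   6   6   6   6   6   6   6   6  12
  4   0   0   0   0   6   9   9   9   9  15  15  15  15
  5   0   0   0   1   6   9   9   9  10  15  15  15  16

9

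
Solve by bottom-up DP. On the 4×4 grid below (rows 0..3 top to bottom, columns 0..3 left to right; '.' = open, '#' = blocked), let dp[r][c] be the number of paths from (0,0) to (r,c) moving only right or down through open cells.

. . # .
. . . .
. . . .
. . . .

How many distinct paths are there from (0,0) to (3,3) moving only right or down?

16

r\c   0   1   2   3
  0   1   1   0   0
  1   1   2   2   2
  2   1   3   5   7
  3   1   4   9  16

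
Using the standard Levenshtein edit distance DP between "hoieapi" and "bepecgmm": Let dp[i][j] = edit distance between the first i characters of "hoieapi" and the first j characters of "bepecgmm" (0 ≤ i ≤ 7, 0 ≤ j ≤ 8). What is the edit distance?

   ''  b  e  p  e  c  g  m  m
''  0  1  2  3  4  5  6  7  8
 h  1  1  2  3  4  5  6  7  8
 o  2  2  2  3  4  5  6  7  8
 i  3  3  3  3  4  5  6  7  8
 e  4  4  3  4  3  4  5  6  7
 a  5  5  4  4  4  4  5  6  7
 p  6  6  5  4  5  5  5  6  7
 i  7  7  6  5  5  6  6  6  7

7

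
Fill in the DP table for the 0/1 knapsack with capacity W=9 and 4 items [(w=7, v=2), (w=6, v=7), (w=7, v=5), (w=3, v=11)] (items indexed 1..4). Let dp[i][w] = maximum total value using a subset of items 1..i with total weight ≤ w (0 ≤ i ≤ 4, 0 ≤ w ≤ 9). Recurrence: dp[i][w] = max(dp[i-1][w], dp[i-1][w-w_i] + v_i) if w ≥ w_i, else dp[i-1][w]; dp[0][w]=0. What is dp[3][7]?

i\w   0   1   2   3   4   5   6   7   8   9
  0   0   0   0   0   0   0   0   0   0   0
  1   0   0   0   0   0   0   0   2   2   2
  2   0   0   0   0   0   0   7   7   7   7
  3   0   0   0   0   0   0   7   7   7   7
  4   0   0   0  11  11  11  11  11  11  18

7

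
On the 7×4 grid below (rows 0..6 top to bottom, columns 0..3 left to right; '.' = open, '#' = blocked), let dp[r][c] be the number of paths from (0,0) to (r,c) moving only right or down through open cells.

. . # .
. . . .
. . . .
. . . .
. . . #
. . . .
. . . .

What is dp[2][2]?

r\c   0   1   2   3
  0   1   1   0   0
  1   1   2   2   2
  2   1   3   5   7
  3   1   4   9  16
  4   1   5  14   0
  5   1   6  20  20
  6   1   7  27  47

5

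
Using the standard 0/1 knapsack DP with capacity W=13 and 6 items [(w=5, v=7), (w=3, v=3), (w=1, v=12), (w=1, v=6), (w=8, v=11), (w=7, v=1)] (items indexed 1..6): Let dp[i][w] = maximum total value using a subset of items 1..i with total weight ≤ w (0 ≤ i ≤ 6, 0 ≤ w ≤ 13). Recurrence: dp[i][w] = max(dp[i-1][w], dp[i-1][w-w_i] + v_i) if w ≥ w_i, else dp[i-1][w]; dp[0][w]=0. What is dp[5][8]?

i\w   0   1   2   3   4   5   6   7   8   9  10  11  12  13
  0   0   0   0   0   0   0   0   0   0   0   0   0   0   0
  1   0   0   0   0   0   7   7   7   7   7   7   7   7   7
  2   0   0   0   3   3   7   7   7  10  10  10  10  10  10
  3   0  12  12  12  15  15  19  19  19  22  22  22  22  22
  4   0  12  18  18  18  21  21  25  25  25  28  28  28  28
  5   0  12  18  18  18  21  21  25  25  25  29  29  29  32
  6   0  12  18  18  18  21  21  25  25  25  29  29  29  32

25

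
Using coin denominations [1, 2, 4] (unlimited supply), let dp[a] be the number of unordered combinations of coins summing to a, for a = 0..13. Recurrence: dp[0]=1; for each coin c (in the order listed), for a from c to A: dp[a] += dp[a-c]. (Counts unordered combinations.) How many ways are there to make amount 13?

after  coin     0     1     2     3     4     5     6     7     8     9    10    11    12    13
          1     1     1     1     1     1     1     1     1     1     1     1     1     1     1
          2     1     1     2     2     3     3     4     4     5     5     6     6     7     7
          4     1     1     2     2     4     4     6     6     9     9    12    12    16    16

16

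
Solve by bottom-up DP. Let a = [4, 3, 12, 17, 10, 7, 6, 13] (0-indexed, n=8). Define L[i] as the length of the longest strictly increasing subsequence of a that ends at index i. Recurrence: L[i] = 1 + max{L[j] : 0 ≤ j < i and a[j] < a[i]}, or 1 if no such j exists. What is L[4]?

   i    0    1    2    3    4    5    6    7
a[i]    4    3   12   17   10    7    6   13
L[i]    1    1    2    3    2    2    2    3

2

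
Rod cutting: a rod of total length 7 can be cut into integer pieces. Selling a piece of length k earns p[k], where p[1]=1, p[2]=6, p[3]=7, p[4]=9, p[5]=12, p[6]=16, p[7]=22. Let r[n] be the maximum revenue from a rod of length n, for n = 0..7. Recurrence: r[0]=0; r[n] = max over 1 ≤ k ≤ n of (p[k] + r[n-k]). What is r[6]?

   n    0    1    2    3    4    5    6    7
r[n]    0    1    6    7   12   13   18   22

18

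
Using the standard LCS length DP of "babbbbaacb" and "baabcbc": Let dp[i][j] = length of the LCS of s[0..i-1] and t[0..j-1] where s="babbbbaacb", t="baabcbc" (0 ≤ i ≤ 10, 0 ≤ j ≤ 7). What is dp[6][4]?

3

   ''  b  a  a  b  c  b  c
''  0  0  0  0  0  0  0  0
 b  0  1  1  1  1  1  1  1
 a  0  1  2  2  2  2  2  2
 b  0  1  2  2  3  3  3  3
 b  0  1  2  2  3  3  4  4
 b  0  1  2  2  3  3  4  4
 b  0  1  2  2  3  3  4  4
 a  0  1  2  3  3  3  4  4
 a  0  1  2  3  3  3  4  4
 c  0  1  2  3  3  4  4  5
 b  0  1  2  3  4  4  5  5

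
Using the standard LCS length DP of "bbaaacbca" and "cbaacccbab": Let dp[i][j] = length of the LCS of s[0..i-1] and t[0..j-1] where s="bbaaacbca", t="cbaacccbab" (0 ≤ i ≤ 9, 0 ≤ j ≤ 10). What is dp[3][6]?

   ''  c  b  a  a  c  c  c  b  a  b
''  0  0  0  0  0  0  0  0  0  0  0
 b  0  0  1  1  1  1  1  1  1  1  1
 b  0  0  1  1  1  1  1  1  2  2  2
 a  0  0  1  2  2  2  2  2  2  3  3
 a  0  0  1  2  3  3  3  3  3  3  3
 a  0  0  1  2  3  3  3  3  3  4  4
 c  0  1  1  2  3  4  4  4  4  4  4
 b  0  1  2  2  3  4  4  4  5  5  5
 c  0  1  2  2  3  4  5  5  5  5  5
 a  0  1  2  3  3  4  5  5  5  6  6

2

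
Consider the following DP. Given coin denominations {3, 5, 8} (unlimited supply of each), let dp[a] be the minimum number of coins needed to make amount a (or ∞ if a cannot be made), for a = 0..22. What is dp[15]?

3

 a  0  1  2  3  4  5  6  7  8  9 10 11 12 13 14 15 16 17 18 19 20 21 22
dp  0  -  -  1  -  1  2  -  1  3  2  2  4  2  3  3  2  4  3  3  4  3  4
(- denotes ∞ / unreachable)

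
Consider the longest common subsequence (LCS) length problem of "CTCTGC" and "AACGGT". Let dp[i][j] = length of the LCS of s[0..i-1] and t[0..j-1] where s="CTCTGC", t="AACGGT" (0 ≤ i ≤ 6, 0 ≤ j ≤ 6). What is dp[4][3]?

   ''  A  A  C  G  G  T
''  0  0  0  0  0  0  0
 C  0  0  0  1  1  1  1
 T  0  0  0  1  1  1  2
 C  0  0  0  1  1  1  2
 T  0  0  0  1  1  1  2
 G  0  0  0  1  2  2  2
 C  0  0  0  1  2  2  2

1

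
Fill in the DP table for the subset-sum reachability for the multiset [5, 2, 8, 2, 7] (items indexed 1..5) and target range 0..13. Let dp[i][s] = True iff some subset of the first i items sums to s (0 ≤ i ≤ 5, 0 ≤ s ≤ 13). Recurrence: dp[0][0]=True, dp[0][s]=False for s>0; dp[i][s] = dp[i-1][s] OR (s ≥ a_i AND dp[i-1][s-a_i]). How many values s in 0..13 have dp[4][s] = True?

10

i\s   0   1   2   3   4   5   6   7   8   9  10  11  12  13
  0   T   F   F   F   F   F   F   F   F   F   F   F   F   F
  1   T   F   F   F   F   T   F   F   F   F   F   F   F   F
  2   T   F   T   F   F   T   F   T   F   F   F   F   F   F
  3   T   F   T   F   F   T   F   T   T   F   T   F   F   T
  4   T   F   T   F   T   T   F   T   T   T   T   F   T   T
  5   T   F   T   F   T   T   F   T   T   T   T   T   T   T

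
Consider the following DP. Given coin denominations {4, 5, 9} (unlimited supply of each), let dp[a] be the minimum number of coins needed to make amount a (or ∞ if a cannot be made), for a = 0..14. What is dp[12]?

3

 a  0  1  2  3  4  5  6  7  8  9 10 11 12 13 14
dp  0  -  -  -  1  1  -  -  2  1  2  -  3  2  2
(- denotes ∞ / unreachable)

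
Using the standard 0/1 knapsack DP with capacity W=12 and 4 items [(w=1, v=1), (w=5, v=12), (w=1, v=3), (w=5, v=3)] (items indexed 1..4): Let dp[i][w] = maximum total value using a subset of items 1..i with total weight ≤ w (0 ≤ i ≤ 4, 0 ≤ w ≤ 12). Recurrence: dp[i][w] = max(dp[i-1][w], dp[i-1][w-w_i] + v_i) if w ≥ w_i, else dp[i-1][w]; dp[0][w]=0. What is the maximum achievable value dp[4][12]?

19

i\w   0   1   2   3   4   5   6   7   8   9  10  11  12
  0   0   0   0   0   0   0   0   0   0   0   0   0   0
  1   0   1   1   1   1   1   1   1   1   1   1   1   1
  2   0   1   1   1   1  12  13  13  13  13  13  13  13
  3   0   3   4   4   4  12  15  16  16  16  16  16  16
  4   0   3   4   4   4  12  15  16  16  16  16  18  19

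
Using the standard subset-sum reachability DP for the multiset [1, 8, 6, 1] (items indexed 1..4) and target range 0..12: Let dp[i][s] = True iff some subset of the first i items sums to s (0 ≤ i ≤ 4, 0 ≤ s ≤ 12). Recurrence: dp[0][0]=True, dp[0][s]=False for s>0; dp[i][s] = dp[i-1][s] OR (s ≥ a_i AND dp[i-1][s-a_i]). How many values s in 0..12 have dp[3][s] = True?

6

i\s   0   1   2   3   4   5   6   7   8   9  10  11  12
  0   T   F   F   F   F   F   F   F   F   F   F   F   F
  1   T   T   F   F   F   F   F   F   F   F   F   F   F
  2   T   T   F   F   F   F   F   F   T   T   F   F   F
  3   T   T   F   F   F   F   T   T   T   T   F   F   F
  4   T   T   T   F   F   F   T   T   T   T   T   F   F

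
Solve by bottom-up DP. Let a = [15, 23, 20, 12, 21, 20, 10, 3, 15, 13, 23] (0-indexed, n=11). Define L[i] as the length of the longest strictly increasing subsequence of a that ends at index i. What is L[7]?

   i    0    1    2    3    4    5    6    7    8    9   10
a[i]   15   23   20   12   21   20   10    3   15   13   23
L[i]    1    2    2    1    3    2    1    1    2    2    4

1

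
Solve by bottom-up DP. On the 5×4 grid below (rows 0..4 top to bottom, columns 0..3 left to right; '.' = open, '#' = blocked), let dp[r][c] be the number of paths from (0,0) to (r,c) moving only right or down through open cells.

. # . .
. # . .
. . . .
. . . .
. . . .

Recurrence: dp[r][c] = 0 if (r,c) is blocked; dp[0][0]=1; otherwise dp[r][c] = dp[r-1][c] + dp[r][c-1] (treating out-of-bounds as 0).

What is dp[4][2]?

6

r\c   0   1   2   3
  0   1   0   0   0
  1   1   0   0   0
  2   1   1   1   1
  3   1   2   3   4
  4   1   3   6  10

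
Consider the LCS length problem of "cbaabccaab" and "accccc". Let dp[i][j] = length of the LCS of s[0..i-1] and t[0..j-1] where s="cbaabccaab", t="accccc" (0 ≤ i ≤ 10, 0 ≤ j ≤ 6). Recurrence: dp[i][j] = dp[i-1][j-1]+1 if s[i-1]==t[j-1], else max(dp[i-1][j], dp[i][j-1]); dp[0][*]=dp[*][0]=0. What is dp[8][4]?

3

   ''  a  c  c  c  c  c
''  0  0  0  0  0  0  0
 c  0  0  1  1  1  1  1
 b  0  0  1  1  1  1  1
 a  0  1  1  1  1  1  1
 a  0  1  1  1  1  1  1
 b  0  1  1  1  1  1  1
 c  0  1  2  2  2  2  2
 c  0  1  2  3  3  3  3
 a  0  1  2  3  3  3  3
 a  0  1  2  3  3  3  3
 b  0  1  2  3  3  3  3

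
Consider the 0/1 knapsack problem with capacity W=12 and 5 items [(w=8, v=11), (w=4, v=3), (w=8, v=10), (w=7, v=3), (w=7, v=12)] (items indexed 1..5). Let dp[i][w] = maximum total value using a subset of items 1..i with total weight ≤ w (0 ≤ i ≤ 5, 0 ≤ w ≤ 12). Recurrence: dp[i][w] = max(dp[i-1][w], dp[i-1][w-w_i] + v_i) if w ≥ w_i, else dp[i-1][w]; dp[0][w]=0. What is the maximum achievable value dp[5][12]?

15

i\w   0   1   2   3   4   5   6   7   8   9  10  11  12
  0   0   0   0   0   0   0   0   0   0   0   0   0   0
  1   0   0   0   0   0   0   0   0  11  11  11  11  11
  2   0   0   0   0   3   3   3   3  11  11  11  11  14
  3   0   0   0   0   3   3   3   3  11  11  11  11  14
  4   0   0   0   0   3   3   3   3  11  11  11  11  14
  5   0   0   0   0   3   3   3  12  12  12  12  15  15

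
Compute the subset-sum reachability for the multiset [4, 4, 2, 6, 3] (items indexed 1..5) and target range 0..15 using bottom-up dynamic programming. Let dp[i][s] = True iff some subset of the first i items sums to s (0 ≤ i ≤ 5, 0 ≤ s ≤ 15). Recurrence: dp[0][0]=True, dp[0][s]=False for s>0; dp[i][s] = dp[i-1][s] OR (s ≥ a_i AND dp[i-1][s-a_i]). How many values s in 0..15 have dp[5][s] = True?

15

i\s   0   1   2   3   4   5   6   7   8   9  10  11  12  13  14  15
  0   T   F   F   F   F   F   F   F   F   F   F   F   F   F   F   F
  1   T   F   F   F   T   F   F   F   F   F   F   F   F   F   F   F
  2   T   F   F   F   T   F   F   F   T   F   F   F   F   F   F   F
  3   T   F   T   F   T   F   T   F   T   F   T   F   F   F   F   F
  4   T   F   T   F   T   F   T   F   T   F   T   F   T   F   T   F
  5   T   F   T   T   T   T   T   T   T   T   T   T   T   T   T   T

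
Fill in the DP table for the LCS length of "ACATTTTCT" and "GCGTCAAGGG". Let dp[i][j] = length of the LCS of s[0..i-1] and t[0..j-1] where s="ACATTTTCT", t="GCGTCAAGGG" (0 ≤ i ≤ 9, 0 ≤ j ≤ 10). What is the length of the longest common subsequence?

3

   ''  G  C  G  T  C  A  A  G  G  G
''  0  0  0  0  0  0  0  0  0  0  0
 A  0  0  0  0  0  0  1  1  1  1  1
 C  0  0  1  1  1  1  1  1  1  1  1
 A  0  0  1  1  1  1  2  2  2  2  2
 T  0  0  1  1  2  2  2  2  2  2  2
 T  0  0  1  1  2  2  2  2  2  2  2
 T  0  0  1  1  2  2  2  2  2  2  2
 T  0  0  1  1  2  2  2  2  2  2  2
 C  0  0  1  1  2  3  3  3  3  3  3
 T  0  0  1  1  2  3  3  3  3  3  3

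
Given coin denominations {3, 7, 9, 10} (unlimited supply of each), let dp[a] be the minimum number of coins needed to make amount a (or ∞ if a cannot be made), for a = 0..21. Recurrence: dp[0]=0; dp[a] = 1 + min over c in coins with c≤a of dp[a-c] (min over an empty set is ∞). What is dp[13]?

2

 a  0  1  2  3  4  5  6  7  8  9 10 11 12 13 14 15 16 17 18 19 20 21
dp  0  -  -  1  -  -  2  1  -  1  1  -  2  2  2  3  2  2  2  2  2  3
(- denotes ∞ / unreachable)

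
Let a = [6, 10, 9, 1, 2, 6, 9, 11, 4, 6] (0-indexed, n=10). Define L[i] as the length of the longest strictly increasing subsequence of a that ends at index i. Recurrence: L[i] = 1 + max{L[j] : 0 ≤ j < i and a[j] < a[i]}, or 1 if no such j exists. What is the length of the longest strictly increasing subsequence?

5

   i    0    1    2    3    4    5    6    7    8    9
a[i]    6   10    9    1    2    6    9   11    4    6
L[i]    1    2    2    1    2    3    4    5    3    4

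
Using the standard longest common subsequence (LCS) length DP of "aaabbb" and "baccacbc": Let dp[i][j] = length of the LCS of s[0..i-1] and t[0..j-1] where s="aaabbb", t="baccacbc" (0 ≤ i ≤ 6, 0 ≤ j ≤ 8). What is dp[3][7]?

2

   ''  b  a  c  c  a  c  b  c
''  0  0  0  0  0  0  0  0  0
 a  0  0  1  1  1  1  1  1  1
 a  0  0  1  1  1  2  2  2  2
 a  0  0  1  1  1  2  2  2  2
 b  0  1  1  1  1  2  2  3  3
 b  0  1  1  1  1  2  2  3  3
 b  0  1  1  1  1  2  2  3  3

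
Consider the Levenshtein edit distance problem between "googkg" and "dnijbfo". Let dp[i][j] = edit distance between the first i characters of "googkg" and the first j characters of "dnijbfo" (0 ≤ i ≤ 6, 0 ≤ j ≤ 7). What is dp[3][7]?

   ''  d  n  i  j  b  f  o
''  0  1  2  3  4  5  6  7
 g  1  1  2  3  4  5  6  7
 o  2  2  2  3  4  5  6  6
 o  3  3  3  3  4  5  6  6
 g  4  4  4  4  4  5  6  7
 k  5  5  5  5  5  5  6  7
 g  6  6  6  6  6  6  6  7

6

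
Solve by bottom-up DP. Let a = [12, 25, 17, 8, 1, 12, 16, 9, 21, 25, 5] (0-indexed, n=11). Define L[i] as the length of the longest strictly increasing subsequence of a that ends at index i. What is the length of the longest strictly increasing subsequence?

   i    0    1    2    3    4    5    6    7    8    9   10
a[i]   12   25   17    8    1   12   16    9   21   25    5
L[i]    1    2    2    1    1    2    3    2    4    5    2

5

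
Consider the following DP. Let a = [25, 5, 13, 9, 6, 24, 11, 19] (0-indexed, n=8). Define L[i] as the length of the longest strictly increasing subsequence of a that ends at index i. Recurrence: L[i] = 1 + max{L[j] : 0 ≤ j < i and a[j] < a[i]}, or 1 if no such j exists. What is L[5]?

   i    0    1    2    3    4    5    6    7
a[i]   25    5   13    9    6   24   11   19
L[i]    1    1    2    2    2    3    3    4

3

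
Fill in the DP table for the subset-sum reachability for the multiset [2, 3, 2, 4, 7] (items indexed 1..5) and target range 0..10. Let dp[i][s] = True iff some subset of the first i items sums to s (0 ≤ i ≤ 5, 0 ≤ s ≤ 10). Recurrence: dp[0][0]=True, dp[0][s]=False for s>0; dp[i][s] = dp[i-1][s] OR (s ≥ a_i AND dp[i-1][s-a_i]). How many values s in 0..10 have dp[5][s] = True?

10

i\s   0   1   2   3   4   5   6   7   8   9  10
  0   T   F   F   F   F   F   F   F   F   F   F
  1   T   F   T   F   F   F   F   F   F   F   F
  2   T   F   T   T   F   T   F   F   F   F   F
  3   T   F   T   T   T   T   F   T   F   F   F
  4   T   F   T   T   T   T   T   T   T   T   F
  5   T   F   T   T   T   T   T   T   T   T   T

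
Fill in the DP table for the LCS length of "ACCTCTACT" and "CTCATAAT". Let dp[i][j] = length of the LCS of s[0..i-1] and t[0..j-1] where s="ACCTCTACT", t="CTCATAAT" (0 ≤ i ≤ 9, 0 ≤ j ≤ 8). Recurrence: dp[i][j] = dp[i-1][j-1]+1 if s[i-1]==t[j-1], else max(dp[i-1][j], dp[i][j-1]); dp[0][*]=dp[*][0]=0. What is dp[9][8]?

6

   ''  C  T  C  A  T  A  A  T
''  0  0  0  0  0  0  0  0  0
 A  0  0  0  0  1  1  1  1  1
 C  0  1  1  1  1  1  1  1  1
 C  0  1  1  2  2  2  2  2  2
 T  0  1  2  2  2  3  3  3  3
 C  0  1  2  3  3  3  3  3  3
 T  0  1  2  3  3  4  4  4  4
 A  0  1  2  3  4  4  5  5  5
 C  0  1  2  3  4  4  5  5  5
 T  0  1  2  3  4  5  5  5  6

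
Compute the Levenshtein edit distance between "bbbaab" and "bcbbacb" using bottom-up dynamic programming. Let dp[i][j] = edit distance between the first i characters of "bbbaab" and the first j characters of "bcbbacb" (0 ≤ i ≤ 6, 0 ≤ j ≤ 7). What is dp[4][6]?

   ''  b  c  b  b  a  c  b
''  0  1  2  3  4  5  6  7
 b  1  0  1  2  3  4  5  6
 b  2  1  1  1  2  3  4  5
 b  3  2  2  1  1  2  3  4
 a  4  3  3  2  2  1  2  3
 a  5  4  4  3  3  2  2  3
 b  6  5  5  4  3  3  3  2

2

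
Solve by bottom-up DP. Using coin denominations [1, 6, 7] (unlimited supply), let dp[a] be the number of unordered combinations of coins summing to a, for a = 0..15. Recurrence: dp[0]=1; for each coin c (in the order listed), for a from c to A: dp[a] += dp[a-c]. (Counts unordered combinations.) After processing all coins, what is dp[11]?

after  coin     0     1     2     3     4     5     6     7     8     9    10    11    12    13    14    15
          1     1     1     1     1     1     1     1     1     1     1     1     1     1     1     1     1
          6     1     1     1     1     1     1     2     2     2     2     2     2     3     3     3     3
          7     1     1     1     1     1     1     2     3     3     3     3     3     4     5     6     6

3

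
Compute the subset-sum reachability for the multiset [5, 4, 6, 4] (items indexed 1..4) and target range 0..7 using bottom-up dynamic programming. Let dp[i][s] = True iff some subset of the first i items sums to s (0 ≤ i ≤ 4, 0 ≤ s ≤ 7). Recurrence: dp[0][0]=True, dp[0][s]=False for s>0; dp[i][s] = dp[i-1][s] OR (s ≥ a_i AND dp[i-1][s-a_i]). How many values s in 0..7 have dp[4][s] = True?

4

i\s   0   1   2   3   4   5   6   7
  0   T   F   F   F   F   F   F   F
  1   T   F   F   F   F   T   F   F
  2   T   F   F   F   T   T   F   F
  3   T   F   F   F   T   T   T   F
  4   T   F   F   F   T   T   T   F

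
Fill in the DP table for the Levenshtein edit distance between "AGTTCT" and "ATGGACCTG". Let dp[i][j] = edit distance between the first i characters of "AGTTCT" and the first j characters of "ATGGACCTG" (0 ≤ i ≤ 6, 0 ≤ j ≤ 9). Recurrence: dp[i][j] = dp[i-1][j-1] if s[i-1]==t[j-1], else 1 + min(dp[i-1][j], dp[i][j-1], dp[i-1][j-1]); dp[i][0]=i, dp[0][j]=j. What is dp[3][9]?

6

   ''  A  T  G  G  A  C  C  T  G
''  0  1  2  3  4  5  6  7  8  9
 A  1  0  1  2  3  4  5  6  7  8
 G  2  1  1  1  2  3  4  5  6  7
 T  3  2  1  2  2  3  4  5  5  6
 T  4  3  2  2  3  3  4  5  5  6
 C  5  4  3  3  3  4  3  4  5  6
 T  6  5  4  4  4  4  4  4  4  5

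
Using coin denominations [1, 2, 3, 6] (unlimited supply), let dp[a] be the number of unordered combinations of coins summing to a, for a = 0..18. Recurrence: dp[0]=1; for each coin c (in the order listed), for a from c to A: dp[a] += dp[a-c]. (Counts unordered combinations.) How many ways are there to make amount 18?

after  coin     0     1     2     3     4     5     6     7     8     9    10    11    12    13    14    15    16    17    18
          1     1     1     1     1     1     1     1     1     1     1     1     1     1     1     1     1     1     1     1
          2     1     1     2     2     3     3     4     4     5     5     6     6     7     7     8     8     9     9    10
          3     1     1     2     3     4     5     7     8    10    12    14    16    19    21    24    27    30    33    37
          6     1     1     2     3     4     5     8     9    12    15    18    21    27    30    36    42    48    54    64

64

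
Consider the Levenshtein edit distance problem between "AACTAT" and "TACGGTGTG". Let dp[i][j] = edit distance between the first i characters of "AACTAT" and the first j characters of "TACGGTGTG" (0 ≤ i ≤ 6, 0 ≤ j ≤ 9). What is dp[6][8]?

   ''  T  A  C  G  G  T  G  T  G
''  0  1  2  3  4  5  6  7  8  9
 A  1  1  1  2  3  4  5  6  7  8
 A  2  2  1  2  3  4  5  6  7  8
 C  3  3  2  1  2  3  4  5  6  7
 T  4  3  3  2  2  3  3  4  5  6
 A  5  4  3  3  3  3  4  4  5  6
 T  6  5  4  4  4  4  3  4  4  5

4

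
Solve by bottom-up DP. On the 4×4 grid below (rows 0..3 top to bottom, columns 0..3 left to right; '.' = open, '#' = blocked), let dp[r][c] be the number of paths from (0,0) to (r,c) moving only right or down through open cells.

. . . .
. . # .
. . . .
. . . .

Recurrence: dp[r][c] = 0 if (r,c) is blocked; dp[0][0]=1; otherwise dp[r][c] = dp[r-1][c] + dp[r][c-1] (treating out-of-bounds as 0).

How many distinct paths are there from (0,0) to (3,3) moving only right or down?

11

r\c   0   1   2   3
  0   1   1   1   1
  1   1   2   0   1
  2   1   3   3   4
  3   1   4   7  11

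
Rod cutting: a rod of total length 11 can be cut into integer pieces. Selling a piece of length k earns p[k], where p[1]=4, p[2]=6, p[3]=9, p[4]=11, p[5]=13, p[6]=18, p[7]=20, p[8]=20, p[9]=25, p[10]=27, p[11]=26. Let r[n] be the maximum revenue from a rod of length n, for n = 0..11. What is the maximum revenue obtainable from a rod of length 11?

   n    0    1    2    3    4    5    6    7    8    9   10   11
r[n]    0    4    8   12   16   20   24   28   32   36   40   44

44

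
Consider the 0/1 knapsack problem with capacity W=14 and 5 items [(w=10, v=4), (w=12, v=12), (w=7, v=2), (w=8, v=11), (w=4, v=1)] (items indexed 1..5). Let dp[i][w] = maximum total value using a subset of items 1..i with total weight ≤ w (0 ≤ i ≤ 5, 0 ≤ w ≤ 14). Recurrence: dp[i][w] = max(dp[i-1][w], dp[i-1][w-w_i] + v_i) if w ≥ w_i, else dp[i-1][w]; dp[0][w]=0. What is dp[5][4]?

i\w   0   1   2   3   4   5   6   7   8   9  10  11  12  13  14
  0   0   0   0   0   0   0   0   0   0   0   0   0   0   0   0
  1   0   0   0   0   0   0   0   0   0   0   4   4   4   4   4
  2   0   0   0   0   0   0   0   0   0   0   4   4  12  12  12
  3   0   0   0   0   0   0   0   2   2   2   4   4  12  12  12
  4   0   0   0   0   0   0   0   2  11  11  11  11  12  12  12
  5   0   0   0   0   1   1   1   2  11  11  11  11  12  12  12

1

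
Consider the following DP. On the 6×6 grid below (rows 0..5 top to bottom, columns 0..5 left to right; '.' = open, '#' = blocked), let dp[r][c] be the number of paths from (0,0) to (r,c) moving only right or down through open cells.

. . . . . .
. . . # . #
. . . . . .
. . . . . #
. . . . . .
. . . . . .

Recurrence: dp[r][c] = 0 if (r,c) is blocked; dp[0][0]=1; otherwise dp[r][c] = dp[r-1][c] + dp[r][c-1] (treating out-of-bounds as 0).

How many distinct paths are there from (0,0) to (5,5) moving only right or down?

r\c   0   1   2   3   4   5
  0   1   1   1   1   1   1
  1   1   2   3   0   1   0
  2   1   3   6   6   7   7
  3   1   4  10  16  23   0
  4   1   5  15  31  54  54
  5   1   6  21  52 106 160

160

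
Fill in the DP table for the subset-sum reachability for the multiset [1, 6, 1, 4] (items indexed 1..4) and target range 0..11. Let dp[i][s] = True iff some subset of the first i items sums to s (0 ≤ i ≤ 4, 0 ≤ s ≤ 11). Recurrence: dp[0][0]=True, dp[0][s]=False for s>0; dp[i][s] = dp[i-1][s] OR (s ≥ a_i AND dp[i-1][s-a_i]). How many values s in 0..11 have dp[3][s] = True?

i\s   0   1   2   3   4   5   6   7   8   9  10  11
  0   T   F   F   F   F   F   F   F   F   F   F   F
  1   T   T   F   F   F   F   F   F   F   F   F   F
  2   T   T   F   F   F   F   T   T   F   F   F   F
  3   T   T   T   F   F   F   T   T   T   F   F   F
  4   T   T   T   F   T   T   T   T   T   F   T   T

6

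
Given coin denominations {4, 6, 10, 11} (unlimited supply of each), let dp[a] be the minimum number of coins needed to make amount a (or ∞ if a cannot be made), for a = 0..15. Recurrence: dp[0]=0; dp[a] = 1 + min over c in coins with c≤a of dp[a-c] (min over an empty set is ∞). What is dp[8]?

 a  0  1  2  3  4  5  6  7  8  9 10 11 12 13 14 15
dp  0  -  -  -  1  -  1  -  2  -  1  1  2  -  2  2
(- denotes ∞ / unreachable)

2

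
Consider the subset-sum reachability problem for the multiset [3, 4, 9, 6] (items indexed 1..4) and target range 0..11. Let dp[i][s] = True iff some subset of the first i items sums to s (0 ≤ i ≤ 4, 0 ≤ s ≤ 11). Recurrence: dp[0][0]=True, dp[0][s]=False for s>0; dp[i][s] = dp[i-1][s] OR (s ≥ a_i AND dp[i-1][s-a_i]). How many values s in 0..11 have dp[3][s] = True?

i\s   0   1   2   3   4   5   6   7   8   9  10  11
  0   T   F   F   F   F   F   F   F   F   F   F   F
  1   T   F   F   T   F   F   F   F   F   F   F   F
  2   T   F   F   T   T   F   F   T   F   F   F   F
  3   T   F   F   T   T   F   F   T   F   T   F   F
  4   T   F   F   T   T   F   T   T   F   T   T   F

5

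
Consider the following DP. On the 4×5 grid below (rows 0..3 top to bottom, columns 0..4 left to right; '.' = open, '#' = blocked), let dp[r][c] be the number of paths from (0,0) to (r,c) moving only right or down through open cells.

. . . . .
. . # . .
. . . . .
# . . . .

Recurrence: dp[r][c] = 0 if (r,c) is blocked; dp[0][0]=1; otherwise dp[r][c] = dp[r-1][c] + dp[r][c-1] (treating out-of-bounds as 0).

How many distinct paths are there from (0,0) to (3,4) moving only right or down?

16

r\c   0   1   2   3   4
  0   1   1   1   1   1
  1   1   2   0   1   2
  2   1   3   3   4   6
  3   0   3   6  10  16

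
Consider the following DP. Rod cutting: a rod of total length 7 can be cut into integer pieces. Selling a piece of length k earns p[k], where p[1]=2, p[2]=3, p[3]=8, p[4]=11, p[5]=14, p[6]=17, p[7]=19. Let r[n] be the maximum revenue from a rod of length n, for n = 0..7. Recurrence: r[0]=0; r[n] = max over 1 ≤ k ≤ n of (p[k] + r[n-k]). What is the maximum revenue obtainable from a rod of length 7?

19

   n    0    1    2    3    4    5    6    7
r[n]    0    2    4    8   11   14   17   19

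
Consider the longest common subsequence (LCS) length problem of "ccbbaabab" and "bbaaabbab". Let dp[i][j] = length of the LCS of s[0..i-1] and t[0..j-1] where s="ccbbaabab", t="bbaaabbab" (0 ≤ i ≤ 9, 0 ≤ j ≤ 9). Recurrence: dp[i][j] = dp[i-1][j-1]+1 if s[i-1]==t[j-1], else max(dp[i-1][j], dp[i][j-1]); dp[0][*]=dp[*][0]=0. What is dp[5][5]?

   ''  b  b  a  a  a  b  b  a  b
''  0  0  0  0  0  0  0  0  0  0
 c  0  0  0  0  0  0  0  0  0  0
 c  0  0  0  0  0  0  0  0  0  0
 b  0  1  1  1  1  1  1  1  1  1
 b  0  1  2  2  2  2  2  2  2  2
 a  0  1  2  3  3  3  3  3  3  3
 a  0  1  2  3  4  4  4  4  4  4
 b  0  1  2  3  4  4  5  5  5  5
 a  0  1  2  3  4  5  5  5  6  6
 b  0  1  2  3  4  5  6  6  6  7

3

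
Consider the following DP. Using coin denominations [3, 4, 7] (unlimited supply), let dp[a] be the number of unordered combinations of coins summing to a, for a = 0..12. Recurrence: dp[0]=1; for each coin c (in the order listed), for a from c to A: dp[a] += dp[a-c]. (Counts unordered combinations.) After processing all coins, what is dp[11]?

2

after  coin     0     1     2     3     4     5     6     7     8     9    10    11    12
          3     1     0     0     1     0     0     1     0     0     1     0     0     1
          4     1     0     0     1     1     0     1     1     1     1     1     1     2
          7     1     0     0     1     1     0     1     2     1     1     2     2     2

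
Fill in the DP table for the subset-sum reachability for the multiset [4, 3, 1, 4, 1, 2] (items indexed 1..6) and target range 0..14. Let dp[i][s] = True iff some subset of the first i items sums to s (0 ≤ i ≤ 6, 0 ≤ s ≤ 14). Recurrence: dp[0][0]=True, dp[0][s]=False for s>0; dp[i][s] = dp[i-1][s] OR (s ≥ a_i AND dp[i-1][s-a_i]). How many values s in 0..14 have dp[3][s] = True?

i\s   0   1   2   3   4   5   6   7   8   9  10  11  12  13  14
  0   T   F   F   F   F   F   F   F   F   F   F   F   F   F   F
  1   T   F   F   F   T   F   F   F   F   F   F   F   F   F   F
  2   T   F   F   T   T   F   F   T   F   F   F   F   F   F   F
  3   T   T   F   T   T   T   F   T   T   F   F   F   F   F   F
  4   T   T   F   T   T   T   F   T   T   T   F   T   T   F   F
  5   T   T   T   T   T   T   T   T   T   T   T   T   T   T   F
  6   T   T   T   T   T   T   T   T   T   T   T   T   T   T   T

7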